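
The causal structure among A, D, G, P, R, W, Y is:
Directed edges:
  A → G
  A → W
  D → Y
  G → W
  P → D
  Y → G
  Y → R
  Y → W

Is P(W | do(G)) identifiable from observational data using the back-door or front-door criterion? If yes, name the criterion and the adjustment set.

P(W|do(G)): backdoor, adjust for {A, Y}.

desc(G)\{G}={W}; candidates ⊆ {A,D,P,R,Y}.
size 0: {}; under {} G still reaches {A,D,P,R,W,Y} ∋ W.
size 1: {A}, {D}, {P} …(+2); under {A} G still reaches {D,P,R,W,Y} ∋ W.
{A,Y}: G⊥W given {A,Y} in G with G→· removed — back-door holds.
P(W|do(G)) = Σ_{A,Y} P(W|G,A,Y)·P(A,Y).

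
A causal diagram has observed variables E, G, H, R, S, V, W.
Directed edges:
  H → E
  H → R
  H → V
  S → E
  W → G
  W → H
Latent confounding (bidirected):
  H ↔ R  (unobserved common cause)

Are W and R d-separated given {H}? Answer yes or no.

Bayes-Ball from W | {H} reaches {G,R}.
R ∈ reach(W|{H}) ⇒ W ⊥̸ R | {H}.

No — W and R are d-connected given {H}.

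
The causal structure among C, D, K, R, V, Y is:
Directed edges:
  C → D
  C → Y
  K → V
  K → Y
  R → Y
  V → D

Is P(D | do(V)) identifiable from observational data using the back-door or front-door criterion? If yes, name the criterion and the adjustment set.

P(D|do(V)): backdoor, adjust for ∅.

desc(V)\{V}={D}; candidates ⊆ {C,K,R,Y}.
∅: V⊥D given ∅ in G with V→· removed — back-door holds.
P(D|do(V)) = P(D|V) — no adjustment needed.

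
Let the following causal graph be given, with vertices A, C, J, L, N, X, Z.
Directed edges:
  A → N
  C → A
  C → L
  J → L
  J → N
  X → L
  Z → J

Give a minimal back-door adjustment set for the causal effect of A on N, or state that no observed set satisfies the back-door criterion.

A→N: minimal back-door set ∅.

desc(A)\{A}={N}; candidates ⊆ {C,J,L,X,Z}.
∅: A⊥N given ∅ in G with A→· removed — back-door holds.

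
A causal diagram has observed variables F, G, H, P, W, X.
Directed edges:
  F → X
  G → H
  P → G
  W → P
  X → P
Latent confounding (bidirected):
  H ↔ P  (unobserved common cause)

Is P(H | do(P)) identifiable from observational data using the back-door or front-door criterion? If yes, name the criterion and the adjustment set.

P(H|do(P)): frontdoor, adjust for {G}.

desc(P)\{P}={G,H}; candidates ⊆ {F,W,X}.
P↔H: latent back-door arc(s) into P.
size 0: {}; under {} P still reaches {F,H,W,X} ∋ H.
size 1: {F}, {W}, {X}; under {F} P still reaches {H,W,X} ∋ H.
size 2: {F,W}, {F,X}, {W,X}; under {F,W} P still reaches {H,X} ∋ H.
P↔H cannot be blocked by any observed set — no back-door set.
{G}: (i) intercepts every directed P→H path; (ii) no back-door P→{G}; (iii) {P} blocks every back-door {G}→H. Front-door holds.
P(H|do(P)) = Σ_{G} P(G|P) Σ_{P'} P(H|G,P')P(P').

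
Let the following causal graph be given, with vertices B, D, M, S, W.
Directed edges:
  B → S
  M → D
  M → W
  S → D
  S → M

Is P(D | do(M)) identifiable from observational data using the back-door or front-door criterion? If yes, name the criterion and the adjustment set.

P(D|do(M)): backdoor, adjust for {S}.

desc(M)\{M}={D,W}; candidates ⊆ {B,S}.
size 0: {}; under {} M still reaches {B,D,S} ∋ D.
{S}: M⊥D given {S} in G with M→· removed — back-door holds.
P(D|do(M)) = Σ_{S} P(D|M,S)·P(S).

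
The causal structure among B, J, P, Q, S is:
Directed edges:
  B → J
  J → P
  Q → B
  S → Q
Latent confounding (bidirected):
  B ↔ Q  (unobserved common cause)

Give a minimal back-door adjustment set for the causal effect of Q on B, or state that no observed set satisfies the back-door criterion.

desc(Q)\{Q}={B,J,P}; candidates ⊆ {S}.
Q↔B: latent back-door arc(s) into Q.
size 0: {}; under {} Q still reaches {B,J,P,S} ∋ B.
size 1: {S}; under {S} Q still reaches {B,J,P} ∋ B.
Q↔B cannot be blocked by any observed set — no back-door set.

Q→B: no observed back-door set.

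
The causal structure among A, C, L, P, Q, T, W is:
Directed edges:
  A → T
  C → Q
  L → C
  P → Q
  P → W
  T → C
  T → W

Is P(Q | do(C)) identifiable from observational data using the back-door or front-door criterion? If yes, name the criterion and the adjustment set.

desc(C)\{C}={Q}; candidates ⊆ {A,L,P,T,W}.
∅: C⊥Q given ∅ in G with C→· removed — back-door holds.
P(Q|do(C)) = P(Q|C) — no adjustment needed.

P(Q|do(C)): backdoor, adjust for ∅.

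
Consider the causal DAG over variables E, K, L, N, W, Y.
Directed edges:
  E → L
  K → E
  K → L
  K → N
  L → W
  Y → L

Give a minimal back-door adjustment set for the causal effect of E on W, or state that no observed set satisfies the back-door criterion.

E→W: minimal back-door set {K}.

desc(E)\{E}={L,W}; candidates ⊆ {K,N,Y}.
size 0: {}; under {} E still reaches {K,L,N,W} ∋ W.
{K}: E⊥W given {K} in G with E→· removed — back-door holds.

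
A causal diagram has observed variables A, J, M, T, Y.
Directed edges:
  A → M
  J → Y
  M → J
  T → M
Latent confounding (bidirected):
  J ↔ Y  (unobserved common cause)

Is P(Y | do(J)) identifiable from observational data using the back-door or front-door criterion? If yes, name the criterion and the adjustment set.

P(Y|do(J)): not identifiable (no BD/FD set).

desc(J)\{J}={Y}; candidates ⊆ {A,M,T}.
J↔Y: latent back-door arc(s) into J.
size 0: {}; under {} J still reaches {A,M,T,Y} ∋ Y.
size 1: {A}, {M}, {T}; under {A} J still reaches {M,T,Y} ∋ Y.
size 2: {A,M}, {A,T}, {M,T}; under {A,M} J still reaches {Y} ∋ Y.
J↔Y cannot be blocked by any observed set — no back-door set.
No mediator lies on a directed J→…→Y path.
Neither criterion identifies P(Y|do(J)) in this graph.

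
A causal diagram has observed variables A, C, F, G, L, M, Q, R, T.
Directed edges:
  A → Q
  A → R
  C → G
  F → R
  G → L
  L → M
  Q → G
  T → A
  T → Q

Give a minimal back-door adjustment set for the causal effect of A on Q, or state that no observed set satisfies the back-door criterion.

A→Q: minimal back-door set {T}.

desc(A)\{A}={G,L,M,Q,R}; candidates ⊆ {C,F,T}.
size 0: {}; under {} A still reaches {G,L,M,Q,T} ∋ Q.
{T}: A⊥Q given {T} in G with A→· removed — back-door holds.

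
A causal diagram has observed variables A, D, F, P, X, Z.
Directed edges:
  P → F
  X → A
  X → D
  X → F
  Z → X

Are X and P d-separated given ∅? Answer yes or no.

Bayes-Ball from X | ∅ reaches {A,D,F,Z}.
P ∉ reach(X|∅) ⇒ X ⊥ P | ∅.

Yes — X ⊥ P | ∅.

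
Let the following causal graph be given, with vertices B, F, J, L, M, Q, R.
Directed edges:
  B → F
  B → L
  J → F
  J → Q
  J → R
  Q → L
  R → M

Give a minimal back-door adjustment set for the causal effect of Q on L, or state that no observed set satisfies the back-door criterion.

desc(Q)\{Q}={L}; candidates ⊆ {B,F,J,M,R}.
∅: Q⊥L given ∅ in G with Q→· removed — back-door holds.

Q→L: minimal back-door set ∅.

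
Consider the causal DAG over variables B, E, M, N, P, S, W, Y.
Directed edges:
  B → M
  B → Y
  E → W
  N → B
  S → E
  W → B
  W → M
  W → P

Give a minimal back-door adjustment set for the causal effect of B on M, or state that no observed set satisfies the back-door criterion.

desc(B)\{B}={M,Y}; candidates ⊆ {E,N,P,S,W}.
size 0: {}; under {} B still reaches {E,M,N,P,S,W} ∋ M.
{W}: B⊥M given {W} in G with B→· removed — back-door holds.

B→M: minimal back-door set {W}.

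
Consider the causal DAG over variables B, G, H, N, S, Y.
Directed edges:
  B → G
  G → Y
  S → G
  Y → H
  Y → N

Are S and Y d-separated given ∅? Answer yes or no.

Bayes-Ball from S | ∅ reaches {G,H,N,Y}.
Y ∈ reach(S|∅) ⇒ S ⊥̸ Y | ∅.

No — S and Y are d-connected given ∅.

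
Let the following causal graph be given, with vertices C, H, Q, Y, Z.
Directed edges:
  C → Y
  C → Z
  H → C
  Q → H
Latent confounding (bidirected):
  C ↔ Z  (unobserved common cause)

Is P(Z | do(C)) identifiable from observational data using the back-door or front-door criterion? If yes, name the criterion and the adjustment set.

desc(C)\{C}={Y,Z}; candidates ⊆ {H,Q}.
C↔Z: latent back-door arc(s) into C.
size 0: {}; under {} C still reaches {H,Q,Z} ∋ Z.
size 1: {H}, {Q}; under {H} C still reaches {Z} ∋ Z.
size 2: {H,Q}; under {H,Q} C still reaches {Z} ∋ Z.
C↔Z cannot be blocked by any observed set — no back-door set.
No mediator lies on a directed C→…→Z path.
Neither criterion identifies P(Z|do(C)) in this graph.

P(Z|do(C)): not identifiable (no BD/FD set).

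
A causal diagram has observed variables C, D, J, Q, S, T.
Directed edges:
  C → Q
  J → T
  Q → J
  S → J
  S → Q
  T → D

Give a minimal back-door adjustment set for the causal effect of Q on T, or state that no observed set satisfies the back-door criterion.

desc(Q)\{Q}={D,J,T}; candidates ⊆ {C,S}.
size 0: {}; under {} Q still reaches {C,D,J,S,T} ∋ T.
{S}: Q⊥T given {S} in G with Q→· removed — back-door holds.

Q→T: minimal back-door set {S}.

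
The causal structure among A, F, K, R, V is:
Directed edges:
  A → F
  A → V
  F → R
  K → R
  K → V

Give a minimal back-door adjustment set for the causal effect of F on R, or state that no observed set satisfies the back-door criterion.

F→R: minimal back-door set ∅.

desc(F)\{F}={R}; candidates ⊆ {A,K,V}.
∅: F⊥R given ∅ in G with F→· removed — back-door holds.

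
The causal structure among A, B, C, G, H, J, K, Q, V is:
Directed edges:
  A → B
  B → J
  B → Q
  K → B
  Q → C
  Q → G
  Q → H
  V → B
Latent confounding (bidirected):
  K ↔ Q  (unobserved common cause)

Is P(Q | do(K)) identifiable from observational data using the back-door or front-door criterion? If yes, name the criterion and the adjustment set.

P(Q|do(K)): frontdoor, adjust for {B}.

desc(K)\{K}={B,C,G,H,J,Q}; candidates ⊆ {A,V}.
K↔Q: latent back-door arc(s) into K.
size 0: {}; under {} K still reaches {C,G,H,Q} ∋ Q.
size 1: {A}, {V}; under {A} K still reaches {C,G,H,Q} ∋ Q.
size 2: {A,V}; under {A,V} K still reaches {C,G,H,Q} ∋ Q.
K↔Q cannot be blocked by any observed set — no back-door set.
{B}: (i) intercepts every directed K→Q path; (ii) no back-door K→{B}; (iii) {K} blocks every back-door {B}→Q. Front-door holds.
P(Q|do(K)) = Σ_{B} P(B|K) Σ_{K'} P(Q|B,K')P(K').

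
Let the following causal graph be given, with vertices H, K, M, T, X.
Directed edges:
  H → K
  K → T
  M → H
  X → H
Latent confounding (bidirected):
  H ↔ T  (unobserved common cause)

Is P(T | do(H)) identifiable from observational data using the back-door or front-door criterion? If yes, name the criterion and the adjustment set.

desc(H)\{H}={K,T}; candidates ⊆ {M,X}.
H↔T: latent back-door arc(s) into H.
size 0: {}; under {} H still reaches {M,T,X} ∋ T.
size 1: {M}, {X}; under {M} H still reaches {T,X} ∋ T.
size 2: {M,X}; under {M,X} H still reaches {T} ∋ T.
H↔T cannot be blocked by any observed set — no back-door set.
{K}: (i) intercepts every directed H→T path; (ii) no back-door H→{K}; (iii) {H} blocks every back-door {K}→T. Front-door holds.
P(T|do(H)) = Σ_{K} P(K|H) Σ_{H'} P(T|K,H')P(H').

P(T|do(H)): frontdoor, adjust for {K}.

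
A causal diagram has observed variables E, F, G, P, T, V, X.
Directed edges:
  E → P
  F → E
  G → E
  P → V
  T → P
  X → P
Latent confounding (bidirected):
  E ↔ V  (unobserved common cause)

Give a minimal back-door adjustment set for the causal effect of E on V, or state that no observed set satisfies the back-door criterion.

desc(E)\{E}={P,V}; candidates ⊆ {F,G,T,X}.
E↔V: latent back-door arc(s) into E.
size 0: {}; under {} E still reaches {F,G,V} ∋ V.
size 1: {F}, {G}, {T} …(+1); under {F} E still reaches {G,V} ∋ V.
size 2: {F,G}, {F,T}, {F,X} …(+3); under {F,G} E still reaches {V} ∋ V.
E↔V cannot be blocked by any observed set — no back-door set.

E→V: no observed back-door set.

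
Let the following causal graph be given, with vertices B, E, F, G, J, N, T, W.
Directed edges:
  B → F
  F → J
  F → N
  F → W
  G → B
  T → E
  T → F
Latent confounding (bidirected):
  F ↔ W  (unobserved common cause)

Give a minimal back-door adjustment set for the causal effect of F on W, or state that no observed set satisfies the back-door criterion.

F→W: no observed back-door set.

desc(F)\{F}={J,N,W}; candidates ⊆ {B,E,G,T}.
F↔W: latent back-door arc(s) into F.
size 0: {}; under {} F still reaches {B,E,G,T,W} ∋ W.
size 1: {B}, {E}, {G} …(+1); under {B} F still reaches {E,T,W} ∋ W.
size 2: {B,E}, {B,G}, {B,T} …(+3); under {B,E} F still reaches {T,W} ∋ W.
F↔W cannot be blocked by any observed set — no back-door set.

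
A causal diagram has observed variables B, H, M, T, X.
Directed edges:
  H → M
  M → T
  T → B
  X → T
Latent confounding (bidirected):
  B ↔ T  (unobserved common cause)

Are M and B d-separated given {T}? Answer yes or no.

No — M and B are d-connected given {T}.

Bayes-Ball from M | {T} reaches {B,H,X}.
B ∈ reach(M|{T}) ⇒ M ⊥̸ B | {T}.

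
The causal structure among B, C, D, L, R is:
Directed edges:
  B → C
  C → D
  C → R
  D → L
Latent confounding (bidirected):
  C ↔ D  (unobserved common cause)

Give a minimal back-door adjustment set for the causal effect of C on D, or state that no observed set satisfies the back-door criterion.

desc(C)\{C}={D,L,R}; candidates ⊆ {B}.
C↔D: latent back-door arc(s) into C.
size 0: {}; under {} C still reaches {B,D,L} ∋ D.
size 1: {B}; under {B} C still reaches {D,L} ∋ D.
C↔D cannot be blocked by any observed set — no back-door set.

C→D: no observed back-door set.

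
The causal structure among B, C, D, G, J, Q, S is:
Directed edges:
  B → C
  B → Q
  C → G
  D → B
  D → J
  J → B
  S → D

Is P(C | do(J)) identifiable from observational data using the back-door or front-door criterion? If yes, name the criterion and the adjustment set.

P(C|do(J)): backdoor, adjust for {D}.

desc(J)\{J}={B,C,G,Q}; candidates ⊆ {D,S}.
size 0: {}; under {} J still reaches {B,C,D,G,Q,S} ∋ C.
{D}: J⊥C given {D} in G with J→· removed — back-door holds.
P(C|do(J)) = Σ_{D} P(C|J,D)·P(D).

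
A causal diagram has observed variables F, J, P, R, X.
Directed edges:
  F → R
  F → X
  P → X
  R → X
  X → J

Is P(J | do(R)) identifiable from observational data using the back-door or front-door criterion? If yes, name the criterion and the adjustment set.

desc(R)\{R}={J,X}; candidates ⊆ {F,P}.
size 0: {}; under {} R still reaches {F,J,X} ∋ J.
{F}: R⊥J given {F} in G with R→· removed — back-door holds.
P(J|do(R)) = Σ_{F} P(J|R,F)·P(F).

P(J|do(R)): backdoor, adjust for {F}.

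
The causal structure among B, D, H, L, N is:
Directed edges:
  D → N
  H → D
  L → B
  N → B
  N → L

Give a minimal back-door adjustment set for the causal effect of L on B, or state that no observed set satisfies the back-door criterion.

desc(L)\{L}={B}; candidates ⊆ {D,H,N}.
size 0: {}; under {} L still reaches {B,D,H,N} ∋ B.
{N}: L⊥B given {N} in G with L→· removed — back-door holds.

L→B: minimal back-door set {N}.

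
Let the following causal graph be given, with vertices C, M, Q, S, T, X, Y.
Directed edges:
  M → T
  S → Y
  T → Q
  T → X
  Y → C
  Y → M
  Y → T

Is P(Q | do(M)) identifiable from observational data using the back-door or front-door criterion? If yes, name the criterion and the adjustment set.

desc(M)\{M}={Q,T,X}; candidates ⊆ {C,S,Y}.
size 0: {}; under {} M still reaches {C,Q,S,T,X,Y} ∋ Q.
{Y}: M⊥Q given {Y} in G with M→· removed — back-door holds.
P(Q|do(M)) = Σ_{Y} P(Q|M,Y)·P(Y).

P(Q|do(M)): backdoor, adjust for {Y}.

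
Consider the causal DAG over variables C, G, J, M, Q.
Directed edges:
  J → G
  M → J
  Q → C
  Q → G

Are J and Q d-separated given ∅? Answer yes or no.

Yes — J ⊥ Q | ∅.

Bayes-Ball from J | ∅ reaches {G,M}.
Q ∉ reach(J|∅) ⇒ J ⊥ Q | ∅.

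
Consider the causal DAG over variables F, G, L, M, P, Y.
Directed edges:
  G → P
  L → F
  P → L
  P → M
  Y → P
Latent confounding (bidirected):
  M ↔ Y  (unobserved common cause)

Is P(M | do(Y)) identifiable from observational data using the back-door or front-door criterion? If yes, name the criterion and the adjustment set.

P(M|do(Y)): frontdoor, adjust for {P}.

desc(Y)\{Y}={F,L,M,P}; candidates ⊆ {G}.
Y↔M: latent back-door arc(s) into Y.
size 0: {}; under {} Y still reaches {M} ∋ M.
size 1: {G}; under {G} Y still reaches {M} ∋ M.
Y↔M cannot be blocked by any observed set — no back-door set.
{P}: (i) intercepts every directed Y→M path; (ii) no back-door Y→{P}; (iii) {Y} blocks every back-door {P}→M. Front-door holds.
P(M|do(Y)) = Σ_{P} P(P|Y) Σ_{Y'} P(M|P,Y')P(Y').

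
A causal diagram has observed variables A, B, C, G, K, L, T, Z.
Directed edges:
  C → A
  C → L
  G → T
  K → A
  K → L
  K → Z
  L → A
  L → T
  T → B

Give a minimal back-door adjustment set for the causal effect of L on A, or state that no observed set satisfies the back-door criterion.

desc(L)\{L}={A,B,T}; candidates ⊆ {C,G,K,Z}.
size 0: {}; under {} L still reaches {A,C,K,Z} ∋ A.
size 1: {C}, {G}, {K} …(+1); under {C} L still reaches {A,K,Z} ∋ A.
{C,K}: L⊥A given {C,K} in G with L→· removed — back-door holds.

L→A: minimal back-door set {C, K}.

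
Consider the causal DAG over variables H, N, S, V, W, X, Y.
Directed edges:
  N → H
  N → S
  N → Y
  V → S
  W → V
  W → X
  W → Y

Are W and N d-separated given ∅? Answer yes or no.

Bayes-Ball from W | ∅ reaches {S,V,X,Y}.
N ∉ reach(W|∅) ⇒ W ⊥ N | ∅.

Yes — W ⊥ N | ∅.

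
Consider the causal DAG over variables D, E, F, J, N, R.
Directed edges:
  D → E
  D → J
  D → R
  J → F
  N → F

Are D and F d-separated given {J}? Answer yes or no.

Yes — D ⊥ F | {J}.

Bayes-Ball from D | {J} reaches {E,R}.
F ∉ reach(D|{J}) ⇒ D ⊥ F | {J}.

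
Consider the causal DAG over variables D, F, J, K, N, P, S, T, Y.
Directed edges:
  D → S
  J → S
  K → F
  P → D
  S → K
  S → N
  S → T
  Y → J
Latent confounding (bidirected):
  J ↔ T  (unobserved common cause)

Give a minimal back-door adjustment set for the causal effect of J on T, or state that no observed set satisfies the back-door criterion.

J→T: no observed back-door set.

desc(J)\{J}={F,K,N,S,T}; candidates ⊆ {D,P,Y}.
J↔T: latent back-door arc(s) into J.
size 0: {}; under {} J still reaches {T,Y} ∋ T.
size 1: {D}, {P}, {Y}; under {D} J still reaches {T,Y} ∋ T.
size 2: {D,P}, {D,Y}, {P,Y}; under {D,P} J still reaches {T,Y} ∋ T.
J↔T cannot be blocked by any observed set — no back-door set.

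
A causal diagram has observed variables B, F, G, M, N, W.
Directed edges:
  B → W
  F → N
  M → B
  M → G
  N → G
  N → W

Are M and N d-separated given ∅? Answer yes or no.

Bayes-Ball from M | ∅ reaches {B,G,W}.
N ∉ reach(M|∅) ⇒ M ⊥ N | ∅.

Yes — M ⊥ N | ∅.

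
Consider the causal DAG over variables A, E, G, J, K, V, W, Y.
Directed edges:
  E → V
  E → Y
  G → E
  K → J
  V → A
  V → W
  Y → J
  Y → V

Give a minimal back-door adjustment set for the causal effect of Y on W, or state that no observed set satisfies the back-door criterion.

Y→W: minimal back-door set {E}.

desc(Y)\{Y}={A,J,V,W}; candidates ⊆ {E,G,K}.
size 0: {}; under {} Y still reaches {A,E,G,V,W} ∋ W.
{E}: Y⊥W given {E} in G with Y→· removed — back-door holds.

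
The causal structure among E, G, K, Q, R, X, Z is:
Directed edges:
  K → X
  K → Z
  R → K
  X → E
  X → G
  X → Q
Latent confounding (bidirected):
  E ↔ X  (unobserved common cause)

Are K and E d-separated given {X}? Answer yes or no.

Bayes-Ball from K | {X} reaches {E,R,Z}.
E ∈ reach(K|{X}) ⇒ K ⊥̸ E | {X}.

No — K and E are d-connected given {X}.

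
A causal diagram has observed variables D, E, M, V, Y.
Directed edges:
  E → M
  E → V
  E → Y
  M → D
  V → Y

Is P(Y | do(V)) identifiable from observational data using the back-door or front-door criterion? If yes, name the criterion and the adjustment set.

desc(V)\{V}={Y}; candidates ⊆ {D,E,M}.
size 0: {}; under {} V still reaches {D,E,M,Y} ∋ Y.
{E}: V⊥Y given {E} in G with V→· removed — back-door holds.
P(Y|do(V)) = Σ_{E} P(Y|V,E)·P(E).

P(Y|do(V)): backdoor, adjust for {E}.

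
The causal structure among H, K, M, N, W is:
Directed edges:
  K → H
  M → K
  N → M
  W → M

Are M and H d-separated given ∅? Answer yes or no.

No — M and H are d-connected given ∅.

Bayes-Ball from M | ∅ reaches {H,K,N,W}.
H ∈ reach(M|∅) ⇒ M ⊥̸ H | ∅.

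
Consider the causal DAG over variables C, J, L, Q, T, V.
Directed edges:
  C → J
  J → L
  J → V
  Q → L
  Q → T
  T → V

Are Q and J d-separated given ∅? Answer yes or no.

Bayes-Ball from Q | ∅ reaches {L,T,V}.
J ∉ reach(Q|∅) ⇒ Q ⊥ J | ∅.

Yes — Q ⊥ J | ∅.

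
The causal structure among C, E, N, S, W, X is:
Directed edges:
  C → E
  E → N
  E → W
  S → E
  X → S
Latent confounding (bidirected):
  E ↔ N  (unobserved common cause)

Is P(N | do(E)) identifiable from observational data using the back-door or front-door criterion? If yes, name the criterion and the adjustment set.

P(N|do(E)): not identifiable (no BD/FD set).

desc(E)\{E}={N,W}; candidates ⊆ {C,S,X}.
E↔N: latent back-door arc(s) into E.
size 0: {}; under {} E still reaches {C,N,S,X} ∋ N.
size 1: {C}, {S}, {X}; under {C} E still reaches {N,S,X} ∋ N.
size 2: {C,S}, {C,X}, {S,X}; under {C,S} E still reaches {N} ∋ N.
E↔N cannot be blocked by any observed set — no back-door set.
No mediator lies on a directed E→…→N path.
Neither criterion identifies P(N|do(E)) in this graph.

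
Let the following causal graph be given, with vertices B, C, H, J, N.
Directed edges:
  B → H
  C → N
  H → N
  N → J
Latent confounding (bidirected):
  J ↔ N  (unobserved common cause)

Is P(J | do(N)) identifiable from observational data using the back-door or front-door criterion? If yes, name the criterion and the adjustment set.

desc(N)\{N}={J}; candidates ⊆ {B,C,H}.
N↔J: latent back-door arc(s) into N.
size 0: {}; under {} N still reaches {B,C,H,J} ∋ J.
size 1: {B}, {C}, {H}; under {B} N still reaches {C,H,J} ∋ J.
size 2: {B,C}, {B,H}, {C,H}; under {B,C} N still reaches {H,J} ∋ J.
N↔J cannot be blocked by any observed set — no back-door set.
No mediator lies on a directed N→…→J path.
Neither criterion identifies P(J|do(N)) in this graph.

P(J|do(N)): not identifiable (no BD/FD set).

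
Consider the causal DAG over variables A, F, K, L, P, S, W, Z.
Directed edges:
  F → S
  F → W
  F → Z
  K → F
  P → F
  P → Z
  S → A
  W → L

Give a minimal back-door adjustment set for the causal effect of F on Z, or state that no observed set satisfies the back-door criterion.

F→Z: minimal back-door set {P}.

desc(F)\{F}={A,L,S,W,Z}; candidates ⊆ {K,P}.
size 0: {}; under {} F still reaches {K,P,Z} ∋ Z.
{P}: F⊥Z given {P} in G with F→· removed — back-door holds.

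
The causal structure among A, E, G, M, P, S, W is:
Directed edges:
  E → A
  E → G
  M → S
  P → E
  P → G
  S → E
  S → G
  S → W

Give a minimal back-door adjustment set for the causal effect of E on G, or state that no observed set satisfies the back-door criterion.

desc(E)\{E}={A,G}; candidates ⊆ {M,P,S,W}.
size 0: {}; under {} E still reaches {G,M,P,S,W} ∋ G.
size 1: {M}, {P}, {S} …(+1); under {M} E still reaches {G,P,S,W} ∋ G.
{P,S}: E⊥G given {P,S} in G with E→· removed — back-door holds.

E→G: minimal back-door set {P, S}.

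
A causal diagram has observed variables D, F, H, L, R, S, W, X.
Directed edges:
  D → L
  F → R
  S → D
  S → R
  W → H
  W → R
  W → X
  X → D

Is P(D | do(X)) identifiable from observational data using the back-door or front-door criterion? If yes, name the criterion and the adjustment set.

desc(X)\{X}={D,L}; candidates ⊆ {F,H,R,S,W}.
∅: X⊥D given ∅ in G with X→· removed — back-door holds.
P(D|do(X)) = P(D|X) — no adjustment needed.

P(D|do(X)): backdoor, adjust for ∅.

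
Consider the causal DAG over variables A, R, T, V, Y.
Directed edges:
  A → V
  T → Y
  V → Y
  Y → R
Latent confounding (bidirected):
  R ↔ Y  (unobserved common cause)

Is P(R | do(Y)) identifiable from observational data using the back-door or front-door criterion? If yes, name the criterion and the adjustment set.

P(R|do(Y)): not identifiable (no BD/FD set).

desc(Y)\{Y}={R}; candidates ⊆ {A,T,V}.
Y↔R: latent back-door arc(s) into Y.
size 0: {}; under {} Y still reaches {A,R,T,V} ∋ R.
size 1: {A}, {T}, {V}; under {A} Y still reaches {R,T,V} ∋ R.
size 2: {A,T}, {A,V}, {T,V}; under {A,T} Y still reaches {R,V} ∋ R.
Y↔R cannot be blocked by any observed set — no back-door set.
No mediator lies on a directed Y→…→R path.
Neither criterion identifies P(R|do(Y)) in this graph.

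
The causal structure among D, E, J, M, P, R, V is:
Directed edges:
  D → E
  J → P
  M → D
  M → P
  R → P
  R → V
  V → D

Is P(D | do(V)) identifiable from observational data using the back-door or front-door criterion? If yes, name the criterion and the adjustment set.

desc(V)\{V}={D,E}; candidates ⊆ {J,M,P,R}.
∅: V⊥D given ∅ in G with V→· removed — back-door holds.
P(D|do(V)) = P(D|V) — no adjustment needed.

P(D|do(V)): backdoor, adjust for ∅.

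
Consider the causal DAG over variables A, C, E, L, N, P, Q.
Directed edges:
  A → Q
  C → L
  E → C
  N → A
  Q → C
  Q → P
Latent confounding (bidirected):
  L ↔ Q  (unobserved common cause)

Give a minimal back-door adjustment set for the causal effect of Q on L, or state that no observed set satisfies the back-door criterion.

Q→L: no observed back-door set.

desc(Q)\{Q}={C,L,P}; candidates ⊆ {A,E,N}.
Q↔L: latent back-door arc(s) into Q.
size 0: {}; under {} Q still reaches {A,L,N} ∋ L.
size 1: {A}, {E}, {N}; under {A} Q still reaches {L} ∋ L.
size 2: {A,E}, {A,N}, {E,N}; under {A,E} Q still reaches {L} ∋ L.
Q↔L cannot be blocked by any observed set — no back-door set.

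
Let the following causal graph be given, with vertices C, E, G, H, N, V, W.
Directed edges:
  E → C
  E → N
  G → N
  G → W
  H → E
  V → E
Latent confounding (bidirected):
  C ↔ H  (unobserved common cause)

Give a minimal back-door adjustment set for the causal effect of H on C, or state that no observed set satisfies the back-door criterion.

H→C: no observed back-door set.

desc(H)\{H}={C,E,N}; candidates ⊆ {G,V,W}.
H↔C: latent back-door arc(s) into H.
size 0: {}; under {} H still reaches {C} ∋ C.
size 1: {G}, {V}, {W}; under {G} H still reaches {C} ∋ C.
size 2: {G,V}, {G,W}, {V,W}; under {G,V} H still reaches {C} ∋ C.
H↔C cannot be blocked by any observed set — no back-door set.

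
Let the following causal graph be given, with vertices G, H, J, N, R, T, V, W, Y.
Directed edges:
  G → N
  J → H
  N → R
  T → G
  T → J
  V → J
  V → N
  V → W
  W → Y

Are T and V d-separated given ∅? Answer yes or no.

Bayes-Ball from T | ∅ reaches {G,H,J,N,R}.
V ∉ reach(T|∅) ⇒ T ⊥ V | ∅.

Yes — T ⊥ V | ∅.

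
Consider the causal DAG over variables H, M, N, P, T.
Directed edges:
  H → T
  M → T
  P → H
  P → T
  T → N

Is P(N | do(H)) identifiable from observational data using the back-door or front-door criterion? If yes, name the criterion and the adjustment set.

desc(H)\{H}={N,T}; candidates ⊆ {M,P}.
size 0: {}; under {} H still reaches {N,P,T} ∋ N.
{P}: H⊥N given {P} in G with H→· removed — back-door holds.
P(N|do(H)) = Σ_{P} P(N|H,P)·P(P).

P(N|do(H)): backdoor, adjust for {P}.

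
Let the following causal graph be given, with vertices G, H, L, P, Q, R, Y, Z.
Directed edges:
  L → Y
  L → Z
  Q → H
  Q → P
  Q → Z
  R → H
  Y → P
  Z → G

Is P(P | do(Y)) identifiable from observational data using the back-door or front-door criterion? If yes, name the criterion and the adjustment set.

desc(Y)\{Y}={P}; candidates ⊆ {G,H,L,Q,R,Z}.
∅: Y⊥P given ∅ in G with Y→· removed — back-door holds.
P(P|do(Y)) = P(P|Y) — no adjustment needed.

P(P|do(Y)): backdoor, adjust for ∅.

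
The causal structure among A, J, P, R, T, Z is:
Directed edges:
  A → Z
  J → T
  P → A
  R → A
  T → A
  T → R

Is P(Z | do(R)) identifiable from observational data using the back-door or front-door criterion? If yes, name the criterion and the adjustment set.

desc(R)\{R}={A,Z}; candidates ⊆ {J,P,T}.
size 0: {}; under {} R still reaches {A,J,T,Z} ∋ Z.
{T}: R⊥Z given {T} in G with R→· removed — back-door holds.
P(Z|do(R)) = Σ_{T} P(Z|R,T)·P(T).

P(Z|do(R)): backdoor, adjust for {T}.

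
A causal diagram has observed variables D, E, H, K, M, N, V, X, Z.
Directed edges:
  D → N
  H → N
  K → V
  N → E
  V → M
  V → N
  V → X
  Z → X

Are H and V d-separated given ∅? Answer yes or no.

Yes — H ⊥ V | ∅.

Bayes-Ball from H | ∅ reaches {E,N}.
V ∉ reach(H|∅) ⇒ H ⊥ V | ∅.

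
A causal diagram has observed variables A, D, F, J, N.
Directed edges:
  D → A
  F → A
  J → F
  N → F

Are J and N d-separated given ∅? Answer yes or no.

Yes — J ⊥ N | ∅.

Bayes-Ball from J | ∅ reaches {A,F}.
N ∉ reach(J|∅) ⇒ J ⊥ N | ∅.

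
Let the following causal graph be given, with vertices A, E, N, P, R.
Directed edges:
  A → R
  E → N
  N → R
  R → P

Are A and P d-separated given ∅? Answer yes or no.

No — A and P are d-connected given ∅.

Bayes-Ball from A | ∅ reaches {P,R}.
P ∈ reach(A|∅) ⇒ A ⊥̸ P | ∅.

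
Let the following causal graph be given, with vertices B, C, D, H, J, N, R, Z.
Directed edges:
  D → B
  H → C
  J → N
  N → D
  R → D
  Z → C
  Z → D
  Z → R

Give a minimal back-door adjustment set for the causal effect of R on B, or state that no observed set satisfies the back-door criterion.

R→B: minimal back-door set {Z}.

desc(R)\{R}={B,D}; candidates ⊆ {C,H,J,N,Z}.
size 0: {}; under {} R still reaches {B,C,D,Z} ∋ B.
{Z}: R⊥B given {Z} in G with R→· removed — back-door holds.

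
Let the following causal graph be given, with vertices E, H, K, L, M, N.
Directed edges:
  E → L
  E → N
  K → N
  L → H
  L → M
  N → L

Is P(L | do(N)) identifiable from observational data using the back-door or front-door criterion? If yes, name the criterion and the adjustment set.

desc(N)\{N}={H,L,M}; candidates ⊆ {E,K}.
size 0: {}; under {} N still reaches {E,H,K,L,M} ∋ L.
{E}: N⊥L given {E} in G with N→· removed — back-door holds.
P(L|do(N)) = Σ_{E} P(L|N,E)·P(E).

P(L|do(N)): backdoor, adjust for {E}.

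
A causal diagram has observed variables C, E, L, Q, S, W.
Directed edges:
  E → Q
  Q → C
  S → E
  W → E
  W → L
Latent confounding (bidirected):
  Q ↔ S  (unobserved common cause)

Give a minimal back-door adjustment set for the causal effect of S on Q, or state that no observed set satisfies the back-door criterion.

desc(S)\{S}={C,E,Q}; candidates ⊆ {L,W}.
S↔Q: latent back-door arc(s) into S.
size 0: {}; under {} S still reaches {C,Q} ∋ Q.
size 1: {L}, {W}; under {L} S still reaches {C,Q} ∋ Q.
size 2: {L,W}; under {L,W} S still reaches {C,Q} ∋ Q.
S↔Q cannot be blocked by any observed set — no back-door set.

S→Q: no observed back-door set.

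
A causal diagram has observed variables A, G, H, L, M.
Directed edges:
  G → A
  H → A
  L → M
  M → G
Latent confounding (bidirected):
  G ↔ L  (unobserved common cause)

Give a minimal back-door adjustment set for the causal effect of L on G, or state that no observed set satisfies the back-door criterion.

L→G: no observed back-door set.

desc(L)\{L}={A,G,M}; candidates ⊆ {H}.
L↔G: latent back-door arc(s) into L.
size 0: {}; under {} L still reaches {A,G} ∋ G.
size 1: {H}; under {H} L still reaches {A,G} ∋ G.
L↔G cannot be blocked by any observed set — no back-door set.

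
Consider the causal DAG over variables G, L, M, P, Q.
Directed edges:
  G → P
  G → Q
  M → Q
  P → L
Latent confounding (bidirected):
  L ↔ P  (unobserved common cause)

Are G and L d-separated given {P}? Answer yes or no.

No — G and L are d-connected given {P}.

Bayes-Ball from G | {P} reaches {L,Q}.
L ∈ reach(G|{P}) ⇒ G ⊥̸ L | {P}.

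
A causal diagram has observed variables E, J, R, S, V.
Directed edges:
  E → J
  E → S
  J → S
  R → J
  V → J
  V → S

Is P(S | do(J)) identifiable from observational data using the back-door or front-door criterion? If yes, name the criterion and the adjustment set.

P(S|do(J)): backdoor, adjust for {E, V}.

desc(J)\{J}={S}; candidates ⊆ {E,R,V}.
size 0: {}; under {} J still reaches {E,R,S,V} ∋ S.
size 1: {E}, {R}, {V}; under {E} J still reaches {R,S,V} ∋ S.
{E,V}: J⊥S given {E,V} in G with J→· removed — back-door holds.
P(S|do(J)) = Σ_{E,V} P(S|J,E,V)·P(E,V).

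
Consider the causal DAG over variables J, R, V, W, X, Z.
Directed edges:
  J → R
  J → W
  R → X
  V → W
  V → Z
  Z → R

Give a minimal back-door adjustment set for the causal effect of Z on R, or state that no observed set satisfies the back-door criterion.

Z→R: minimal back-door set ∅.

desc(Z)\{Z}={R,X}; candidates ⊆ {J,V,W}.
∅: Z⊥R given ∅ in G with Z→· removed — back-door holds.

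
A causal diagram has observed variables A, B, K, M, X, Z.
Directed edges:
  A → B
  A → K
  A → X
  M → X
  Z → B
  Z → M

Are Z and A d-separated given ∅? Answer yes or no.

Bayes-Ball from Z | ∅ reaches {B,M,X}.
A ∉ reach(Z|∅) ⇒ Z ⊥ A | ∅.

Yes — Z ⊥ A | ∅.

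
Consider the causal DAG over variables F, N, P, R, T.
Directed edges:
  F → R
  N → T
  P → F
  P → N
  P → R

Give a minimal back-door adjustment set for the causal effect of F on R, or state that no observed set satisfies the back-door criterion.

F→R: minimal back-door set {P}.

desc(F)\{F}={R}; candidates ⊆ {N,P,T}.
size 0: {}; under {} F still reaches {N,P,R,T} ∋ R.
{P}: F⊥R given {P} in G with F→· removed — back-door holds.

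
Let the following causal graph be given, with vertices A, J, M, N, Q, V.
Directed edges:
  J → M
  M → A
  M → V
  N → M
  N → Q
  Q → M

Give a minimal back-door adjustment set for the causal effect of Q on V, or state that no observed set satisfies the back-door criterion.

Q→V: minimal back-door set {N}.

desc(Q)\{Q}={A,M,V}; candidates ⊆ {J,N}.
size 0: {}; under {} Q still reaches {A,M,N,V} ∋ V.
{N}: Q⊥V given {N} in G with Q→· removed — back-door holds.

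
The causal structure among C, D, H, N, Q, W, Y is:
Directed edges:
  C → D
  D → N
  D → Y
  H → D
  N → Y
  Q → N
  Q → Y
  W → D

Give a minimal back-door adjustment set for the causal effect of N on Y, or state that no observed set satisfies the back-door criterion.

desc(N)\{N}={Y}; candidates ⊆ {C,D,H,Q,W}.
size 0: {}; under {} N still reaches {C,D,H,Q,W,Y} ∋ Y.
size 1: {C}, {D}, {H} …(+2); under {C} N still reaches {D,H,Q,W,Y} ∋ Y.
{D,Q}: N⊥Y given {D,Q} in G with N→· removed — back-door holds.

N→Y: minimal back-door set {D, Q}.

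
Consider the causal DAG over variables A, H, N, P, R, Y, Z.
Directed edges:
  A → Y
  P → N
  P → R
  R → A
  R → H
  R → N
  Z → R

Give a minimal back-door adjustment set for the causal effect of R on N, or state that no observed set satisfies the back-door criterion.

desc(R)\{R}={A,H,N,Y}; candidates ⊆ {P,Z}.
size 0: {}; under {} R still reaches {N,P,Z} ∋ N.
{P}: R⊥N given {P} in G with R→· removed — back-door holds.

R→N: minimal back-door set {P}.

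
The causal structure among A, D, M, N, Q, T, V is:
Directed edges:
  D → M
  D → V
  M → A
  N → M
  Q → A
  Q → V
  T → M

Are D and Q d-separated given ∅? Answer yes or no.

Yes — D ⊥ Q | ∅.

Bayes-Ball from D | ∅ reaches {A,M,V}.
Q ∉ reach(D|∅) ⇒ D ⊥ Q | ∅.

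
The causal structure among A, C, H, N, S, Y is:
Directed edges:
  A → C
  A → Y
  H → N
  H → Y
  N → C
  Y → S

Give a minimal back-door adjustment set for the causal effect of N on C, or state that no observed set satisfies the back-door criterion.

N→C: minimal back-door set ∅.

desc(N)\{N}={C}; candidates ⊆ {A,H,S,Y}.
∅: N⊥C given ∅ in G with N→· removed — back-door holds.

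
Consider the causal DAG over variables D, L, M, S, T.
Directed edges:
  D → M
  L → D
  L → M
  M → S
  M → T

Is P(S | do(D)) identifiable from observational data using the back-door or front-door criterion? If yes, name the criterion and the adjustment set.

desc(D)\{D}={M,S,T}; candidates ⊆ {L}.
size 0: {}; under {} D still reaches {L,M,S,T} ∋ S.
{L}: D⊥S given {L} in G with D→· removed — back-door holds.
P(S|do(D)) = Σ_{L} P(S|D,L)·P(L).

P(S|do(D)): backdoor, adjust for {L}.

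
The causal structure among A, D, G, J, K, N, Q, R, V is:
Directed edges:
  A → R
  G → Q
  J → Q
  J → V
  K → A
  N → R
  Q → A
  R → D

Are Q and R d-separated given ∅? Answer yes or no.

Bayes-Ball from Q | ∅ reaches {A,D,G,J,R,V}.
R ∈ reach(Q|∅) ⇒ Q ⊥̸ R | ∅.

No — Q and R are d-connected given ∅.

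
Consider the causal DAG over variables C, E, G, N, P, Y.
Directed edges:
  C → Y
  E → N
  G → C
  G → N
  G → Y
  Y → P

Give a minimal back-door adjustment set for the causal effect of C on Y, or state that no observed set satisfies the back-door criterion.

desc(C)\{C}={P,Y}; candidates ⊆ {E,G,N}.
size 0: {}; under {} C still reaches {G,N,P,Y} ∋ Y.
{G}: C⊥Y given {G} in G with C→· removed — back-door holds.

C→Y: minimal back-door set {G}.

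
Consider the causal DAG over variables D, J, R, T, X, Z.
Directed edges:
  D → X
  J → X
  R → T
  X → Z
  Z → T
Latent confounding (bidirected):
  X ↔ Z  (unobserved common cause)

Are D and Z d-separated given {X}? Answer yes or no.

No — D and Z are d-connected given {X}.

Bayes-Ball from D | {X} reaches {J,T,Z}.
Z ∈ reach(D|{X}) ⇒ D ⊥̸ Z | {X}.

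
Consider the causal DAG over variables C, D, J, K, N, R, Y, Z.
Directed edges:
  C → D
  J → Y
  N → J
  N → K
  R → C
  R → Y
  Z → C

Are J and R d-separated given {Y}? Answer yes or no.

No — J and R are d-connected given {Y}.

Bayes-Ball from J | {Y} reaches {C,D,K,N,R}.
R ∈ reach(J|{Y}) ⇒ J ⊥̸ R | {Y}.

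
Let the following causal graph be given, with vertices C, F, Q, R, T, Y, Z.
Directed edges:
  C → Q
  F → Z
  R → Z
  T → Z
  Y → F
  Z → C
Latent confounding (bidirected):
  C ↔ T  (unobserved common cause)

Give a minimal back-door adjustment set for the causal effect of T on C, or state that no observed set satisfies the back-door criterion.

T→C: no observed back-door set.

desc(T)\{T}={C,Q,Z}; candidates ⊆ {F,R,Y}.
T↔C: latent back-door arc(s) into T.
size 0: {}; under {} T still reaches {C,Q} ∋ C.
size 1: {F}, {R}, {Y}; under {F} T still reaches {C,Q} ∋ C.
size 2: {F,R}, {F,Y}, {R,Y}; under {F,R} T still reaches {C,Q} ∋ C.
T↔C cannot be blocked by any observed set — no back-door set.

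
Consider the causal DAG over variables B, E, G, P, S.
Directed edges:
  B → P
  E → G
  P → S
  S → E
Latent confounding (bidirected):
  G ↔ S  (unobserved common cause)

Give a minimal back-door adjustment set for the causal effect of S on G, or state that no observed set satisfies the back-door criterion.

desc(S)\{S}={E,G}; candidates ⊆ {B,P}.
S↔G: latent back-door arc(s) into S.
size 0: {}; under {} S still reaches {B,G,P} ∋ G.
size 1: {B}, {P}; under {B} S still reaches {G,P} ∋ G.
size 2: {B,P}; under {B,P} S still reaches {G} ∋ G.
S↔G cannot be blocked by any observed set — no back-door set.

S→G: no observed back-door set.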